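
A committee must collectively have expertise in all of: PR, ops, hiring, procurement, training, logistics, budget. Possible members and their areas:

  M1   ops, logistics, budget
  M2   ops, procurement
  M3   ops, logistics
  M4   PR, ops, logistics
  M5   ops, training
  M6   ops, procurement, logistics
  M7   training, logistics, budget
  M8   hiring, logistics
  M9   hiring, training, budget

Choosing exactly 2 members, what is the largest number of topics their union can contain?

Choosing M4, M9 covers {PR, ops, hiring, training, logistics, budget} — 6 topics.
No choice of 2 members does better; here procurement is left uncovered.

6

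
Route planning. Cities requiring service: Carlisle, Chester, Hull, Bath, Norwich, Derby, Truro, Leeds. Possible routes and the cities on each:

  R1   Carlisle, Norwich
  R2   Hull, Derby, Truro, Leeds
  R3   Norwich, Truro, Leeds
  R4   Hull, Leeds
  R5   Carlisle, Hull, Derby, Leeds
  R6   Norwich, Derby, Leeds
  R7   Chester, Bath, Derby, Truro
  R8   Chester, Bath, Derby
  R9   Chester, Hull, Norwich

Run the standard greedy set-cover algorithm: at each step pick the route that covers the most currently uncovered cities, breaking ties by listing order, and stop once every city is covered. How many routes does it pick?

Pick 1: R2 covers 4 new cities (Hull, Derby, Truro, Leeds).
Pick 2: R1 covers 2 new cities (Carlisle, Norwich).
Pick 3: R7 covers 2 new cities (Chester, Bath).
Greedy uses 3 routes.

3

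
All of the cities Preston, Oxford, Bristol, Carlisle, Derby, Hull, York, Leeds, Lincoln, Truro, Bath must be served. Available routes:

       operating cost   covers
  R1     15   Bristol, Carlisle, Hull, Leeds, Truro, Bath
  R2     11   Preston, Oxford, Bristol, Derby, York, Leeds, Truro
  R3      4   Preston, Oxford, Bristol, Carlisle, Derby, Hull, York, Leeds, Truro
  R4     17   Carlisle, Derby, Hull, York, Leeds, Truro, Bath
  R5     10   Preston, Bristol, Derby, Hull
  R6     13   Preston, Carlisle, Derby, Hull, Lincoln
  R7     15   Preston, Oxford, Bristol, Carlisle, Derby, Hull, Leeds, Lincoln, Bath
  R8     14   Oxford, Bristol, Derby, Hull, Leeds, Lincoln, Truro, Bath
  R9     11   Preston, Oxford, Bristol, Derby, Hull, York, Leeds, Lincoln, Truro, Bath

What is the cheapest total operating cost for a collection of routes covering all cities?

R3, R9 cover every city at operating cost 4 + 11 = 15.
Any cover uses at least 2 routes; among all covering selections none totals below 15.

15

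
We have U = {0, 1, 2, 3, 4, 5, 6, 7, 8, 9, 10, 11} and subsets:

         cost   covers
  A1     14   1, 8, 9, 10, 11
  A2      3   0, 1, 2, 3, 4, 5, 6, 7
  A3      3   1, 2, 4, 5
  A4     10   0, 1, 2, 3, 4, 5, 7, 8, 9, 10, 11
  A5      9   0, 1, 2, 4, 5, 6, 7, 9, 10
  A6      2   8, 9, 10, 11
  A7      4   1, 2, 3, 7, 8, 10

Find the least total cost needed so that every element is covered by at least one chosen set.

A2, A6 cover every element at cost 3 + 2 = 5.
Any cover uses at least 2 sets; among all covering selections none totals below 5.

5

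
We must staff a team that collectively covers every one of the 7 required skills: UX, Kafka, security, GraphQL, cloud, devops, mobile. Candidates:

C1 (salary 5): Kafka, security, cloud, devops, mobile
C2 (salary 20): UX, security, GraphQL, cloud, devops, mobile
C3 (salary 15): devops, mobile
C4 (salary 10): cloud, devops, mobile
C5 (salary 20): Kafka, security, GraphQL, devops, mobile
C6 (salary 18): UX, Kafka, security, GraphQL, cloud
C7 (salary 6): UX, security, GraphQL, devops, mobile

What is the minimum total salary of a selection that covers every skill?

C1, C7 cover every skill at salary 5 + 6 = 11.
Any cover uses at least 2 candidates; among all covering selections none totals below 11.

11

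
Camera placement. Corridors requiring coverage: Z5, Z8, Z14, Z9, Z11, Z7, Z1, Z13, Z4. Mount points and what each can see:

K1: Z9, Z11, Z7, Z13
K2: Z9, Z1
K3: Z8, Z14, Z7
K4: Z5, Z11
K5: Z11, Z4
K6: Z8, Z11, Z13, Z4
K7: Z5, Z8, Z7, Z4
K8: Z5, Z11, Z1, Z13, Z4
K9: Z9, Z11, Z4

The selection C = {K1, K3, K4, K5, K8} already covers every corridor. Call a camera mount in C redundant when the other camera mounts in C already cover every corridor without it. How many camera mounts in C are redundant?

Drop K1: Z9 uncovered — not redundant.
Drop K3: Z8, Z14 uncovered — not redundant.
Drop K4: the rest still cover every corridor — redundant.
Drop K5: the rest still cover every corridor — redundant.
Drop K8: Z1 uncovered — not redundant.
2 redundant: K4, K5.

2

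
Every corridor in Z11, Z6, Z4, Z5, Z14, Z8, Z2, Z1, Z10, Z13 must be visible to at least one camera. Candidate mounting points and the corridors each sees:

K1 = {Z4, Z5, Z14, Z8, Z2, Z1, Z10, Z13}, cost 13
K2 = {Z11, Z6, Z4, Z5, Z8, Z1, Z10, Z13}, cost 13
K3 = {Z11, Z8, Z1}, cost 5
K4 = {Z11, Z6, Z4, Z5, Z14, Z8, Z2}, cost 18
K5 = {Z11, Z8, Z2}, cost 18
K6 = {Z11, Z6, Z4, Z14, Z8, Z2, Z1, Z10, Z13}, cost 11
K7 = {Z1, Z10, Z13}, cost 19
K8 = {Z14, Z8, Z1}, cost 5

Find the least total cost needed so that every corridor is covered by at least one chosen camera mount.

24

K1, K6 cover every corridor at cost 13 + 11 = 24.
Any cover uses at least 2 camera mounts; among all covering selections none totals below 24.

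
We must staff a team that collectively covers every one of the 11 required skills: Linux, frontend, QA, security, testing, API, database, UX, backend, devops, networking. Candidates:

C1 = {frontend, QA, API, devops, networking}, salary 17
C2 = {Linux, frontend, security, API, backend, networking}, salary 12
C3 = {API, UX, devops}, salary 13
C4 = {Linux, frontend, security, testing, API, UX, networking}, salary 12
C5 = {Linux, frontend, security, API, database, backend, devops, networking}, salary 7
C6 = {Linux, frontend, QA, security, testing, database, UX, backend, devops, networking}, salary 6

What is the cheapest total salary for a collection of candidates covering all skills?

13

C5, C6 cover every skill at salary 7 + 6 = 13.
Any cover uses at least 2 candidates; among all covering selections none totals below 13.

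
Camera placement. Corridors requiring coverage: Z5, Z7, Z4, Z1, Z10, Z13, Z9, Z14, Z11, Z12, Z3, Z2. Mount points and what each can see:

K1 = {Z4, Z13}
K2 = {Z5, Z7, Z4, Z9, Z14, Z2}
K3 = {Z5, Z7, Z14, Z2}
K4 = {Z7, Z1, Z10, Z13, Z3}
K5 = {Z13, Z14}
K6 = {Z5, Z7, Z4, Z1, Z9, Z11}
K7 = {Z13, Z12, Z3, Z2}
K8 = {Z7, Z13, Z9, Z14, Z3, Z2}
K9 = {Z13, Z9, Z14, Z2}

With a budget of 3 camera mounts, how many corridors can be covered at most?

Choosing K2, K4, K6 covers {Z5, Z7, Z4, Z1, Z10, Z13, Z9, Z14, Z11, Z3, Z2} — 11 corridors.
No choice of 3 camera mounts does better; here Z12 is left uncovered.

11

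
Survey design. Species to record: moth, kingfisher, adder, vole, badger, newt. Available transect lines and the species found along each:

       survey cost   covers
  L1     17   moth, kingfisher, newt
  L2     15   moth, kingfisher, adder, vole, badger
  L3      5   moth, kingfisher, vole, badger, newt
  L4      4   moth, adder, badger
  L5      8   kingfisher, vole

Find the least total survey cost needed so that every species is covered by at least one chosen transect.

9

L3, L4 cover every species at survey cost 5 + 4 = 9.
Any cover uses at least 2 transects; among all covering selections none totals below 9.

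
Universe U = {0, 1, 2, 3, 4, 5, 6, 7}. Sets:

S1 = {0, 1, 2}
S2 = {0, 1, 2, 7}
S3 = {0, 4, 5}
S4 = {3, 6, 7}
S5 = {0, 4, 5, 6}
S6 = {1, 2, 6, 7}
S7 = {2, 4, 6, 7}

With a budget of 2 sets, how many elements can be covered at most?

Choosing S2, S5 covers {0, 1, 2, 4, 5, 6, 7} — 7 elements.
No choice of 2 sets does better; here 3 is left uncovered.

7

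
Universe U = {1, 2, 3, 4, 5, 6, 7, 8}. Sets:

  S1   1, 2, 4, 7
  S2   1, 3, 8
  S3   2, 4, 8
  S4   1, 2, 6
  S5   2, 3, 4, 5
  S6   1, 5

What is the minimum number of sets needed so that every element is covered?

S1, S2, S4, S5 together cover {1, 2, 3, 4, 5, 6, 7, 8} — every element.
No 3 of the 6 sets cover everything (all 20 triples fall short), so 4 is minimum.

4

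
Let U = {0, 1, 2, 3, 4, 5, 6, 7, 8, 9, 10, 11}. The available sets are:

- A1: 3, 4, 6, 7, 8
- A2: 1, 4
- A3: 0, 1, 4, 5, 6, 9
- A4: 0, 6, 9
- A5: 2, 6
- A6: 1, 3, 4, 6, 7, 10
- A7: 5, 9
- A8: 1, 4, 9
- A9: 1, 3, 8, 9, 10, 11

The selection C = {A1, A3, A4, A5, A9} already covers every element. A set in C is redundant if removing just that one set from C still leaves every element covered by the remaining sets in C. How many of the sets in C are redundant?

1

Drop A1: 7 uncovered — not redundant.
Drop A3: 5 uncovered — not redundant.
Drop A4: the rest still cover every element — redundant.
Drop A5: 2 uncovered — not redundant.
Drop A9: 10, 11 uncovered — not redundant.
1 redundant: A4.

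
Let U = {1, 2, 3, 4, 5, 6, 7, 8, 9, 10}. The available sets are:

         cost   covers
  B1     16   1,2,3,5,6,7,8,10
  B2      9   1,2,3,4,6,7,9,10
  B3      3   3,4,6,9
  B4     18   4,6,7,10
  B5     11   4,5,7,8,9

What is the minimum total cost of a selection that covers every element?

19

B1, B3 cover every element at cost 16 + 3 = 19.
Any cover uses at least 2 sets; among all covering selections none totals below 19.
Greedy by coverage-per-cost would pick B3, B2, B5 for 23 — worse than the optimum 19.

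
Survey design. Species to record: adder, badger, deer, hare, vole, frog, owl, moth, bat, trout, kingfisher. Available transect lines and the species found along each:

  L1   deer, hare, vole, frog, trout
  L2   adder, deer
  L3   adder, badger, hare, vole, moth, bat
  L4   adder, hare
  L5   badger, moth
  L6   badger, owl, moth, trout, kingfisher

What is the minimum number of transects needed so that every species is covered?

L1, L3, L6 together cover {adder, badger, deer, hare, vole, frog, owl, moth, bat, trout, kingfisher} — every species.
No 2 of the 6 transects cover everything (all 15 pairs fall short), so 3 is minimum.

3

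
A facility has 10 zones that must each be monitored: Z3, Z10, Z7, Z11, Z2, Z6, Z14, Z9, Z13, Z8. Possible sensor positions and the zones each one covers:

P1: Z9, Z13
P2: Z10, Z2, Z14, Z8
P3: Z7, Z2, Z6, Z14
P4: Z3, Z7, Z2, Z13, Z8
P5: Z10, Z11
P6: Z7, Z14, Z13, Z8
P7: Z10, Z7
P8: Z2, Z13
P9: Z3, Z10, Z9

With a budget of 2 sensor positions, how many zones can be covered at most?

Choosing P2, P4 covers {Z3, Z10, Z7, Z2, Z14, Z13, Z8} — 7 zones.
No choice of 2 sensor positions does better; here Z11, Z6, Z9 are left uncovered.

7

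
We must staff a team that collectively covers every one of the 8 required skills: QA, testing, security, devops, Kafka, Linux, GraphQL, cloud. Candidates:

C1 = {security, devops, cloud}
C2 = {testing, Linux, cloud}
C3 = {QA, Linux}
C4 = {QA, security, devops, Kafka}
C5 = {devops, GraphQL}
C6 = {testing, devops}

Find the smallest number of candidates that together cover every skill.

C2, C4, C5 together cover {QA, testing, security, devops, Kafka, Linux, GraphQL, cloud} — every skill.
No 2 of the 6 candidates cover everything (all 15 pairs fall short), so 3 is minimum.

3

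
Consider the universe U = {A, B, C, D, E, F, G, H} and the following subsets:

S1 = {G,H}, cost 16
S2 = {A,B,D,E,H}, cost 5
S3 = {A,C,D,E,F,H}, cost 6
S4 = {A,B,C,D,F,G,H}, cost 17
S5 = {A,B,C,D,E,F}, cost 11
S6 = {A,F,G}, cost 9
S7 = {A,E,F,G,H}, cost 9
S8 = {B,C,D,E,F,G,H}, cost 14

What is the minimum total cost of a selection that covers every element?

19

S2, S8 cover every element at cost 5 + 14 = 19.
Any cover uses at least 2 sets; among all covering selections none totals below 19.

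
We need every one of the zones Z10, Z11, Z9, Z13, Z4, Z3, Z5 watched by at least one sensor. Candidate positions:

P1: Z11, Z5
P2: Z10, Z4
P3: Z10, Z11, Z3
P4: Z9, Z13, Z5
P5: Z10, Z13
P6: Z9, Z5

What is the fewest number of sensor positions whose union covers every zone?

P2, P3, P4 together cover {Z10, Z11, Z9, Z13, Z4, Z3, Z5} — every zone.
No 2 of the 6 sensor positions cover everything (all 15 pairs fall short), so 3 is minimum.

3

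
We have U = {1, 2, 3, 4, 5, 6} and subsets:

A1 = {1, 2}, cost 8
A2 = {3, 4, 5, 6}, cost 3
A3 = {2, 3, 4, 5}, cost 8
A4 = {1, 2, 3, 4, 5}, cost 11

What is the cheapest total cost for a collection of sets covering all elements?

A1, A2 cover every element at cost 8 + 3 = 11.
Any cover uses at least 2 sets; among all covering selections none totals below 11.

11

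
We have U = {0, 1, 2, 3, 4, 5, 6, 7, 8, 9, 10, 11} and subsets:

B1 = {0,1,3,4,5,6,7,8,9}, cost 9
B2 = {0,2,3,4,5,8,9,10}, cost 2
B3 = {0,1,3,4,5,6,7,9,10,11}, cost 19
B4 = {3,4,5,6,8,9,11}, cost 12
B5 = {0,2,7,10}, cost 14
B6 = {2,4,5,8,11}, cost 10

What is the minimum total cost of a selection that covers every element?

B2, B3 cover every element at cost 2 + 19 = 21.
Any cover uses at least 2 sets; among all covering selections none totals below 21.

21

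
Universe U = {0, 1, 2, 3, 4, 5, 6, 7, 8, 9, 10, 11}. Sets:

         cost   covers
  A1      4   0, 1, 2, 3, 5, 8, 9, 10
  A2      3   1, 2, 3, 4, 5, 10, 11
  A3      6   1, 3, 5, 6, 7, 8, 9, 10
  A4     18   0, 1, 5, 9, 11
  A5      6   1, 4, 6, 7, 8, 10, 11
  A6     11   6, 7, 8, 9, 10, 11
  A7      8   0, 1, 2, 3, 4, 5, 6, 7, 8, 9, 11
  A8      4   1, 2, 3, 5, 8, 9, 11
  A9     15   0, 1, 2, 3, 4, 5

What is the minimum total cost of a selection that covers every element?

A1, A5 cover every element at cost 4 + 6 = 10.
Any cover uses at least 2 sets; among all covering selections none totals below 10.
Greedy by coverage-per-cost would pick A2, A1, A3 for 13 — worse than the optimum 10.

10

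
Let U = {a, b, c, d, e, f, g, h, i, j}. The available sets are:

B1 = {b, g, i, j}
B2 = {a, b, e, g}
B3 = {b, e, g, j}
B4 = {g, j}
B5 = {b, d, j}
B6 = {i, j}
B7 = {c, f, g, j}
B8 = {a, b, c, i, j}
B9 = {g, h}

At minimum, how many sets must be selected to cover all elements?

5

B1, B2, B5, B7, B9 together cover {a, b, c, d, e, f, g, h, i, j} — every element.
No 4 of the 9 sets cover everything (all 126 size-4 selections fall short), so 5 is minimum.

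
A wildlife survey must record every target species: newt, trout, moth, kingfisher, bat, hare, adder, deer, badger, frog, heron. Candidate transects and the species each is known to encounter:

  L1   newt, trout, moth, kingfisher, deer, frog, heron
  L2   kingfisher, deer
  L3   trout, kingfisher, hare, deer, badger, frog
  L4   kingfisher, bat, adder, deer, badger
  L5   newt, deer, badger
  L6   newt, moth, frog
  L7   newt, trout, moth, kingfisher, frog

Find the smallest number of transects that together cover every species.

L1, L3, L4 together cover {newt, trout, moth, kingfisher, bat, hare, adder, deer, badger, frog, heron} — every species.
No 2 of the 7 transects cover everything (all 21 pairs fall short), so 3 is minimum.

3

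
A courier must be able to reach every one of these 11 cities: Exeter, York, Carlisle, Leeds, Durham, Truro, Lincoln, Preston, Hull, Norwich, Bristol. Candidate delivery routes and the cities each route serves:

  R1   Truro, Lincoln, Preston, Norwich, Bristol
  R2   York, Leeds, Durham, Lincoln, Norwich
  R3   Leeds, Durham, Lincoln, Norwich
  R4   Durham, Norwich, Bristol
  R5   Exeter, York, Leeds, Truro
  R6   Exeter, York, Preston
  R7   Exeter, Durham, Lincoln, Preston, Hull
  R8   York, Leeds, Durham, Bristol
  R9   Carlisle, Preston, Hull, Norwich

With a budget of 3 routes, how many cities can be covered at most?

Choosing R1, R2, R7 covers {Exeter, York, Leeds, Durham, Truro, Lincoln, Preston, Hull, Norwich, Bristol} — 10 cities.
No choice of 3 routes does better; here Carlisle is left uncovered.

10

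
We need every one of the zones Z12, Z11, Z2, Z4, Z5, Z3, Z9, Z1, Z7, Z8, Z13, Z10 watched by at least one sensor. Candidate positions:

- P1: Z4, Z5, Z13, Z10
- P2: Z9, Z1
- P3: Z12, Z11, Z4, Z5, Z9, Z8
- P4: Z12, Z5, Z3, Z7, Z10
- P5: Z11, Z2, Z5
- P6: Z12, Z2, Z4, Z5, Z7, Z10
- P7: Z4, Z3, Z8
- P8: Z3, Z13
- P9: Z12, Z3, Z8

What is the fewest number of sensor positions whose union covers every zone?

4

P2, P3, P6, P8 together cover {Z12, Z11, Z2, Z4, Z5, Z3, Z9, Z1, Z7, Z8, Z13, Z10} — every zone.
No 3 of the 9 sensor positions cover everything (all 84 triples fall short), so 4 is minimum.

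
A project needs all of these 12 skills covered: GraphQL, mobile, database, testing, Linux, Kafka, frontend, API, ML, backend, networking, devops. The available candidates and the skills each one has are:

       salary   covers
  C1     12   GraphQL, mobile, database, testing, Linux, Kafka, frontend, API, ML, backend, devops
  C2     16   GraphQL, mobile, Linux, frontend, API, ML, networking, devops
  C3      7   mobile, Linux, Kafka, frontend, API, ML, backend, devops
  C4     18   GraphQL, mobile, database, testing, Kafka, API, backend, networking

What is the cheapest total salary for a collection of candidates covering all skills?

C3, C4 cover every skill at salary 7 + 18 = 25.
Any cover uses at least 2 candidates; among all covering selections none totals below 25.
Greedy by coverage-per-salary would pick C3, C1, C2 for 35 — worse than the optimum 25.

25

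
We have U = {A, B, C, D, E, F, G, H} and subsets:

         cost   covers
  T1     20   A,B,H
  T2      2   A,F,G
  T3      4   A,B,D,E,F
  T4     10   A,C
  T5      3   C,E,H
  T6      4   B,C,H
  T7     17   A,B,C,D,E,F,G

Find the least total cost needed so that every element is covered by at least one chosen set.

T2, T3, T5 cover every element at cost 2 + 4 + 3 = 9.
Any cover uses at least 2 sets; among all covering selections none totals below 9.

9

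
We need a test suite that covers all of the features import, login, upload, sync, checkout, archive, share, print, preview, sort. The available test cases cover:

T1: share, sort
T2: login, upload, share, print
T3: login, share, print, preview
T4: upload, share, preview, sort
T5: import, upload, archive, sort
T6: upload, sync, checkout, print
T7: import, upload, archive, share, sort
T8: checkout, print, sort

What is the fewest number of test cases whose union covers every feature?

3

T3, T5, T6 together cover {import, login, upload, sync, checkout, archive, share, print, preview, sort} — every feature.
No 2 of the 8 test cases cover everything (all 28 pairs fall short), so 3 is minimum.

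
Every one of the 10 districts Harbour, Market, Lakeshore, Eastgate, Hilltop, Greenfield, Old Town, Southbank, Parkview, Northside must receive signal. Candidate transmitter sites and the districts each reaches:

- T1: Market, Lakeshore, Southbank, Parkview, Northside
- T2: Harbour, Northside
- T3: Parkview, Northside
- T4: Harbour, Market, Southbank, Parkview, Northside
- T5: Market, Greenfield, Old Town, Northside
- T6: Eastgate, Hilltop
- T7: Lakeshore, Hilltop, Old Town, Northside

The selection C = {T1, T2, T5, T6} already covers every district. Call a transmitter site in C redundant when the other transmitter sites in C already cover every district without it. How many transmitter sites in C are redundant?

0

Drop T1: Lakeshore, Southbank, Parkview uncovered — not redundant.
Drop T2: Harbour uncovered — not redundant.
Drop T5: Greenfield, Old Town uncovered — not redundant.
Drop T6: Eastgate, Hilltop uncovered — not redundant.
None of the transmitter sites in C is redundant.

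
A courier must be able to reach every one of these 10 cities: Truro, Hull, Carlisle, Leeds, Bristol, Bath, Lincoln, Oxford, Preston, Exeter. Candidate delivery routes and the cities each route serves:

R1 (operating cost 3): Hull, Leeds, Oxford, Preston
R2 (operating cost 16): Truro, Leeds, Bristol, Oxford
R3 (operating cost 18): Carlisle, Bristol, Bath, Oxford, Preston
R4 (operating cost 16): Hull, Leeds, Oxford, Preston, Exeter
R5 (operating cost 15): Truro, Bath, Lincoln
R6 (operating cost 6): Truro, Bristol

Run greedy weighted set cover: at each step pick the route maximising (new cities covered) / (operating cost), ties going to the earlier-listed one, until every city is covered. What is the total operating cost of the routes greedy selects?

58

Pick 1: R1 adds 4 new (Hull, Leeds, Oxford, Preston) at operating cost 3 (ratio 4/3).
Pick 2: R6 adds 2 new (Truro, Bristol) at operating cost 6 (ratio 2/6).
Pick 3: R5 adds 2 new (Bath, Lincoln) at operating cost 15 (ratio 2/15).
Pick 4: R4 adds 1 new (Exeter) at operating cost 16 (ratio 1/16).
Pick 5: R3 adds 1 new (Carlisle) at operating cost 18 (ratio 1/18).
Greedy total operating cost: 3 + 6 + 15 + 16 + 18 = 58. (The true optimum is 49, so greedy overshoots here.)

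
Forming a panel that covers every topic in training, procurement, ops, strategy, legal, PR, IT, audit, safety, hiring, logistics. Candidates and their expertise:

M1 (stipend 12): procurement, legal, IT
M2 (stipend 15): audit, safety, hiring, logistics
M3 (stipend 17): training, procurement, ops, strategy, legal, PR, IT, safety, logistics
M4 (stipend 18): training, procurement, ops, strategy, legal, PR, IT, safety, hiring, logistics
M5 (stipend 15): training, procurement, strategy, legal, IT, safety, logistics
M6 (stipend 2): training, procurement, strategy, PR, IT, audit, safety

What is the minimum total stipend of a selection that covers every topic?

M4, M6 cover every topic at stipend 18 + 2 = 20.
Any cover uses at least 2 members; among all covering selections none totals below 20.

20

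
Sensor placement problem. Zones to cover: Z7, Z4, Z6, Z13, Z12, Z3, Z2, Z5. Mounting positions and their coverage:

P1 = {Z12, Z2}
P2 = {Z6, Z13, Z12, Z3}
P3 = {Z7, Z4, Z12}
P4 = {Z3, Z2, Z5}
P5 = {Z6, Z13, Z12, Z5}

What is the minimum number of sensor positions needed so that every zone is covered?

P2, P3, P4 together cover {Z7, Z4, Z6, Z13, Z12, Z3, Z2, Z5} — every zone.
No 2 of the 5 sensor positions cover everything (all 10 pairs fall short), so 3 is minimum.

3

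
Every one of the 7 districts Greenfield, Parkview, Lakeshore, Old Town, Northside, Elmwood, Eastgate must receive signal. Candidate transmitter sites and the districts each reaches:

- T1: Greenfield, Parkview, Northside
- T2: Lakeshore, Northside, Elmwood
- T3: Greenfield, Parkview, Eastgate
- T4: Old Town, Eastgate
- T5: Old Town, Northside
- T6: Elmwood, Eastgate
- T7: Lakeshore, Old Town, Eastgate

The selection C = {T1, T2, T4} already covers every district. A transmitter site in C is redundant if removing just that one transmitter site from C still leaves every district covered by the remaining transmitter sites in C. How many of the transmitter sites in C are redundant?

Drop T1: Greenfield, Parkview uncovered — not redundant.
Drop T2: Lakeshore, Elmwood uncovered — not redundant.
Drop T4: Old Town, Eastgate uncovered — not redundant.
None of the transmitter sites in C is redundant.

0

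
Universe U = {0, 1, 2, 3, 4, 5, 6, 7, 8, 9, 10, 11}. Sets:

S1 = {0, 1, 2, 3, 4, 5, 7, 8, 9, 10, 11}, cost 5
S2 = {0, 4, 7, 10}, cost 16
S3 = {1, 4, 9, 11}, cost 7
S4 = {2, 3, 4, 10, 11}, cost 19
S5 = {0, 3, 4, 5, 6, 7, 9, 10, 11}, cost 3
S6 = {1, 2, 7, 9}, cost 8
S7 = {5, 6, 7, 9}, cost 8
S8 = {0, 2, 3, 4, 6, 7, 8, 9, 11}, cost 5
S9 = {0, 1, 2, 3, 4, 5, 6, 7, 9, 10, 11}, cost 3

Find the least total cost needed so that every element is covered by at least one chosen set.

8

S1, S5 cover every element at cost 5 + 3 = 8.
Any cover uses at least 2 sets; among all covering selections none totals below 8.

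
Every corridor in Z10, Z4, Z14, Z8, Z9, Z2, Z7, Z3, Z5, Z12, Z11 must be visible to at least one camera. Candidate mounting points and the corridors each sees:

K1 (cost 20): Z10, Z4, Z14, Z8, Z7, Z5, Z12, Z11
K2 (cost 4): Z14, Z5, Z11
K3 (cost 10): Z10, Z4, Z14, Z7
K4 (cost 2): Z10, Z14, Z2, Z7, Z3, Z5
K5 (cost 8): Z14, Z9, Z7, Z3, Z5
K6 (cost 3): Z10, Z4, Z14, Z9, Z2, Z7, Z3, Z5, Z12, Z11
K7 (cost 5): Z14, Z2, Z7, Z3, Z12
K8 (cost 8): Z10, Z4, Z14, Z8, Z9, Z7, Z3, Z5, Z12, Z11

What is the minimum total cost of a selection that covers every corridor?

10

K4, K8 cover every corridor at cost 2 + 8 = 10.
Any cover uses at least 2 camera mounts; among all covering selections none totals below 10.
Greedy by coverage-per-cost would pick K6, K8 for 11 — worse than the optimum 10.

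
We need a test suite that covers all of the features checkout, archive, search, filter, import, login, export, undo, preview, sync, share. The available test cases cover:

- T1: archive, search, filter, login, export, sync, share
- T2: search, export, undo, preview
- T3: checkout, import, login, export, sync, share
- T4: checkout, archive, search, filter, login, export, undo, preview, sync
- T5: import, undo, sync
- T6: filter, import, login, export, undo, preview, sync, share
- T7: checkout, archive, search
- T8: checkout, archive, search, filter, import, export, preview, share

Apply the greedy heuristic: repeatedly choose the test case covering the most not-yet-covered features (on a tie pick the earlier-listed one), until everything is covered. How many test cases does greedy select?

Pick 1: T4 covers 9 new features (checkout, archive, search, filter, login, export, undo, preview, sync).
Pick 2: T3 covers 2 new features (import, share).
Greedy uses 2 test cases.

2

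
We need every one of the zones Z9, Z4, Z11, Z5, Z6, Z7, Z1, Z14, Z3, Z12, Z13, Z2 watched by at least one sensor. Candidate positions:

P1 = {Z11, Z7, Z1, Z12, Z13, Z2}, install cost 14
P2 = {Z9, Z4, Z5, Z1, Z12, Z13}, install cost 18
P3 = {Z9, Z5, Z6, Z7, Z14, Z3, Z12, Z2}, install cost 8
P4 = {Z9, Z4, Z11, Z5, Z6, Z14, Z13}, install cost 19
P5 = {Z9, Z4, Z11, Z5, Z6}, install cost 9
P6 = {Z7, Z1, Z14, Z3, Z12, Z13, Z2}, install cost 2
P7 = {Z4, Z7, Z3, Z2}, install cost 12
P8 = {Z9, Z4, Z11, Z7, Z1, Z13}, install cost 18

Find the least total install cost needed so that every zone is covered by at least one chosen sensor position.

P5, P6 cover every zone at install cost 9 + 2 = 11.
Any cover uses at least 2 sensor positions; among all covering selections none totals below 11.

11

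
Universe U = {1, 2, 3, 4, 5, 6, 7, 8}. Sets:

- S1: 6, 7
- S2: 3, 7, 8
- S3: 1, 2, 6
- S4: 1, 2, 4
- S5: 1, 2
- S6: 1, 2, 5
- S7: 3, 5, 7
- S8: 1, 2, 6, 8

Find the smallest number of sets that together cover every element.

3

S4, S7, S8 together cover {1, 2, 3, 4, 5, 6, 7, 8} — every element.
No 2 of the 8 sets cover everything (all 28 pairs fall short), so 3 is minimum.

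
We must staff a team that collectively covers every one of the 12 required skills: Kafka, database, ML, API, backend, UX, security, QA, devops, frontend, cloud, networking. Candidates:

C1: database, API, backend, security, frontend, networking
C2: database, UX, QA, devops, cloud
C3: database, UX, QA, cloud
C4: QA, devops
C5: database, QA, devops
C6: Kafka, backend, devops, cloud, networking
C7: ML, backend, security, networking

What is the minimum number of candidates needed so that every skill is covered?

C1, C2, C6, C7 together cover {Kafka, database, ML, API, backend, UX, security, QA, devops, frontend, cloud, networking} — every skill.
No 3 of the 7 candidates cover everything (all 35 triples fall short), so 4 is minimum.

4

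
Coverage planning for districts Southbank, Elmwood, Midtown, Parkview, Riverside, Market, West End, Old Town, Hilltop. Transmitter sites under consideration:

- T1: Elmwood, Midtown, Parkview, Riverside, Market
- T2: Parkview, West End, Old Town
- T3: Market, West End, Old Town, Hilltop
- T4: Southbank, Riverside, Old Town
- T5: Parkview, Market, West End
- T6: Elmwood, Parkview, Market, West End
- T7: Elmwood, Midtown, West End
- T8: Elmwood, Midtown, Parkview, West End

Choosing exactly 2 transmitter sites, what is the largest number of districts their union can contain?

8

Choosing T1, T3 covers {Elmwood, Midtown, Parkview, Riverside, Market, West End, Old Town, Hilltop} — 8 districts.
No choice of 2 transmitter sites does better; here Southbank is left uncovered.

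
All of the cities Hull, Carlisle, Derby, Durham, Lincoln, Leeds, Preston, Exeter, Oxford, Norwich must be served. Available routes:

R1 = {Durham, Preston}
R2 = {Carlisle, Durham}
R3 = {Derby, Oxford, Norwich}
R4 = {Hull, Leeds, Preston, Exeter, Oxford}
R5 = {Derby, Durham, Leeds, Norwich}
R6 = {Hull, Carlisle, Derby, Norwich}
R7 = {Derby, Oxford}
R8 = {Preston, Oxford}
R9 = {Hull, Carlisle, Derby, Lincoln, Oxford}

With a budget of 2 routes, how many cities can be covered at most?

Choosing R4, R5 covers {Hull, Derby, Durham, Leeds, Preston, Exeter, Oxford, Norwich} — 8 cities.
No choice of 2 routes does better; here Carlisle, Lincoln are left uncovered.

8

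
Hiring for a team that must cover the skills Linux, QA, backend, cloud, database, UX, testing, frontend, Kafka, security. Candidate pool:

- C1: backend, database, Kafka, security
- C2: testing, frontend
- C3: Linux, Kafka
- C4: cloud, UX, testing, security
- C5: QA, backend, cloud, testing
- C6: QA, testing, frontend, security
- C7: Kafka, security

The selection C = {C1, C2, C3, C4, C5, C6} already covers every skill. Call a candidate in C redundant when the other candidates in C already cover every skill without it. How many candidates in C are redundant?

Drop C1: database uncovered — not redundant.
Drop C2: the rest still cover every skill — redundant.
Drop C3: Linux uncovered — not redundant.
Drop C4: UX uncovered — not redundant.
Drop C5: the rest still cover every skill — redundant.
Drop C6: the rest still cover every skill — redundant.
3 redundant: C2, C5, C6.

3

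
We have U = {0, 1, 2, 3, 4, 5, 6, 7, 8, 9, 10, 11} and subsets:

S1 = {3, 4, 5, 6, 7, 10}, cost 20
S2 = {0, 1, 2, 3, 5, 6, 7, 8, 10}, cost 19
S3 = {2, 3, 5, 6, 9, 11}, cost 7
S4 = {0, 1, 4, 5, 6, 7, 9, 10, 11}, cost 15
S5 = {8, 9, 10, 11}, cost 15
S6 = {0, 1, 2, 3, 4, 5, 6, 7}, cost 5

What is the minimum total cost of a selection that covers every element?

20

S5, S6 cover every element at cost 15 + 5 = 20.
Any cover uses at least 2 sets; among all covering selections none totals below 20.
Greedy by coverage-per-cost would pick S6, S3, S5 for 27 — worse than the optimum 20.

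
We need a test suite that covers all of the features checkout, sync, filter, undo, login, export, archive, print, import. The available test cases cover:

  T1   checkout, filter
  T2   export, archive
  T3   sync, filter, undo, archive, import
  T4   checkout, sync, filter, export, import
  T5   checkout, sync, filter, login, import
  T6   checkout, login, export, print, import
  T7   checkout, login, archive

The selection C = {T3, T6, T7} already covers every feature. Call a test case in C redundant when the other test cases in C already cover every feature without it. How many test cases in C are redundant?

1

Drop T3: sync, filter, undo uncovered — not redundant.
Drop T6: export, print uncovered — not redundant.
Drop T7: the rest still cover every feature — redundant.
1 redundant: T7.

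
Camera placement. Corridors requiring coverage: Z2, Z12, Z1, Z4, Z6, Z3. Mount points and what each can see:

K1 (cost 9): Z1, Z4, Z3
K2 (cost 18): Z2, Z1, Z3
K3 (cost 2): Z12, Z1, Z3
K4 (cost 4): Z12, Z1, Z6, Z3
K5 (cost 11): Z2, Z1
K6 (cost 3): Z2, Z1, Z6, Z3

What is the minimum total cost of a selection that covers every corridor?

K1, K3, K6 cover every corridor at cost 9 + 2 + 3 = 14.
Any cover uses at least 3 camera mounts; among all covering selections none totals below 14.

14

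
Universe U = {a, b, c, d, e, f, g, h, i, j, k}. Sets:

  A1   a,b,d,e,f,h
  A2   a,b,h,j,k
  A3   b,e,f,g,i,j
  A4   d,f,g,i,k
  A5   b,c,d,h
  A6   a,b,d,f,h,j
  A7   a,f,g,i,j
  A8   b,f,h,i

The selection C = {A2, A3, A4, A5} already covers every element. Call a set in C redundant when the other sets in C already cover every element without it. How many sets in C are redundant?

Drop A2: a uncovered — not redundant.
Drop A3: e uncovered — not redundant.
Drop A4: the rest still cover every element — redundant.
Drop A5: c uncovered — not redundant.
1 redundant: A4.

1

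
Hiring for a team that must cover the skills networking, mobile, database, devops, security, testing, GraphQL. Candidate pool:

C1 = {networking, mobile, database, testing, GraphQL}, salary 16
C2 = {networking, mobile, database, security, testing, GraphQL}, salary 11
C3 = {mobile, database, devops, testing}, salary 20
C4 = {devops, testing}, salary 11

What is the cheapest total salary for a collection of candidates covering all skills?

22

C2, C4 cover every skill at salary 11 + 11 = 22.
Any cover uses at least 2 candidates; among all covering selections none totals below 22.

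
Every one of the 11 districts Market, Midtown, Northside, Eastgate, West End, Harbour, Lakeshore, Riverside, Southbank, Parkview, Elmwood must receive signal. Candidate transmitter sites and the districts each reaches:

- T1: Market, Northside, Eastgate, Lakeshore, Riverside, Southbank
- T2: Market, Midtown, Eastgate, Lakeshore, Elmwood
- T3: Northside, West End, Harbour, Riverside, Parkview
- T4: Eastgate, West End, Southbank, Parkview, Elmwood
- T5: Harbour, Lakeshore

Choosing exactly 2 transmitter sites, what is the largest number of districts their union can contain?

Choosing T2, T3 covers {Market, Midtown, Northside, Eastgate, West End, Harbour, Lakeshore, Riverside, Parkview, Elmwood} — 10 districts.
No choice of 2 transmitter sites does better; here Southbank is left uncovered.

10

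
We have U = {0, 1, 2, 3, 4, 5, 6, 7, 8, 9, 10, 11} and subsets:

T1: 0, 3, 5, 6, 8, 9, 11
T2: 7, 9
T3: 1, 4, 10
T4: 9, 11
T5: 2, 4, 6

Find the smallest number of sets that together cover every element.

4

T1, T2, T3, T5 together cover {0, 1, 2, 3, 4, 5, 6, 7, 8, 9, 10, 11} — every element.
No 3 of the 5 sets cover everything (all 10 triples fall short), so 4 is minimum.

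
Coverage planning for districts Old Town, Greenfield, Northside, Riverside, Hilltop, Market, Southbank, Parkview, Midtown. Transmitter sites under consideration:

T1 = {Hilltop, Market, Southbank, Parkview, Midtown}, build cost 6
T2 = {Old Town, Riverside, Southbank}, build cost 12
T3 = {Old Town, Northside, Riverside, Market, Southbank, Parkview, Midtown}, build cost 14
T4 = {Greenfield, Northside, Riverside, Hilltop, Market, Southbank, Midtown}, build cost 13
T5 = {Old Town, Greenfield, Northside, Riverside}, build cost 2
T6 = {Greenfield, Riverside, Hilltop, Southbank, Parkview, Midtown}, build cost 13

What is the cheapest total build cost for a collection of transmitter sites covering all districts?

8

T1, T5 cover every district at build cost 6 + 2 = 8.
Any cover uses at least 2 transmitter sites; among all covering selections none totals below 8.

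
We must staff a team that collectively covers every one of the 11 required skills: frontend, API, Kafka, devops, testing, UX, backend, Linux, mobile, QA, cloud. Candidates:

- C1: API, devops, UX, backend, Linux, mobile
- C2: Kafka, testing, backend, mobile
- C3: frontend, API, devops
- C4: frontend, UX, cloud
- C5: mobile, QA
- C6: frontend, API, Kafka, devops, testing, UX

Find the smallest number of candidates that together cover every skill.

4

C1, C2, C4, C5 together cover {frontend, API, Kafka, devops, testing, UX, backend, Linux, mobile, QA, cloud} — every skill.
No 3 of the 6 candidates cover everything (all 20 triples fall short), so 4 is minimum.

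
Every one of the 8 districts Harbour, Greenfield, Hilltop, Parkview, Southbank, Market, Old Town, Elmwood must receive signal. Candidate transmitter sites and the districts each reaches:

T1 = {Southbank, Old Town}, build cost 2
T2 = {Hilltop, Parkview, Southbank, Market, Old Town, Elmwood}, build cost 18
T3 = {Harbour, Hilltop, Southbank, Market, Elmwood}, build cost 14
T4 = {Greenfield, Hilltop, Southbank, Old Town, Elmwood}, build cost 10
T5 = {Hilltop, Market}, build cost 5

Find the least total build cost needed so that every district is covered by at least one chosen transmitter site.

T2, T3, T4 cover every district at build cost 18 + 14 + 10 = 42.
Any cover uses at least 3 transmitter sites; among all covering selections none totals below 42.
Greedy by coverage-per-build cost would pick T1, T5, T4, T3, T2 for 49 — worse than the optimum 42.

42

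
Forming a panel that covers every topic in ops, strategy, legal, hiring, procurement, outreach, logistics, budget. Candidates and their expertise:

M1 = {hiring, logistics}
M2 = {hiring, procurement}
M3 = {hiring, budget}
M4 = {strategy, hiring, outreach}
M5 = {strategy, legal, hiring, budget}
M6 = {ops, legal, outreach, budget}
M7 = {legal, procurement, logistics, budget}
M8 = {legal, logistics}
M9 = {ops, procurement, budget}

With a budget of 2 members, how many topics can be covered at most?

7

Choosing M4, M7 covers {strategy, legal, hiring, procurement, outreach, logistics, budget} — 7 topics.
No choice of 2 members does better; here ops is left uncovered.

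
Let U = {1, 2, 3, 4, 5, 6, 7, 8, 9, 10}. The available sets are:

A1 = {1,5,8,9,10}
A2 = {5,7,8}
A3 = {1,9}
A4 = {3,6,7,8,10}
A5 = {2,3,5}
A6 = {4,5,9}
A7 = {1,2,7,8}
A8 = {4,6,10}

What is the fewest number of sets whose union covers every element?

3

A4, A6, A7 together cover {1, 2, 3, 4, 5, 6, 7, 8, 9, 10} — every element.
No 2 of the 8 sets cover everything (all 28 pairs fall short), so 3 is minimum.
Greedy (largest uncovered first) would take A1, A4, A5, A6 — 4 sets — but 3 suffice.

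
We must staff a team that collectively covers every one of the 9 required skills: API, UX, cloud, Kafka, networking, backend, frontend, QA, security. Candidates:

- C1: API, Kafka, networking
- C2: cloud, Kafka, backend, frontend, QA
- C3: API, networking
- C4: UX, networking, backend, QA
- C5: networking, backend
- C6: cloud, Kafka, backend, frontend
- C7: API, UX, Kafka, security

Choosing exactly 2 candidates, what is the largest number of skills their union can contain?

8

Choosing C2, C7 covers {API, UX, cloud, Kafka, backend, frontend, QA, security} — 8 skills.
No choice of 2 candidates does better; here networking is left uncovered.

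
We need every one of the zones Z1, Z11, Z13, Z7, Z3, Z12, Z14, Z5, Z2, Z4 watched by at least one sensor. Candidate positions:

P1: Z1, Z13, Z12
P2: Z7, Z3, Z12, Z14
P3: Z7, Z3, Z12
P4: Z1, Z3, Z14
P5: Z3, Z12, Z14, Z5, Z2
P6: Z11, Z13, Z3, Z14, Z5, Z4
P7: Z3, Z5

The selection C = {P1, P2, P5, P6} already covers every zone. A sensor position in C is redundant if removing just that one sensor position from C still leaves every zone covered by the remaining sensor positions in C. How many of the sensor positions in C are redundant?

Drop P1: Z1 uncovered — not redundant.
Drop P2: Z7 uncovered — not redundant.
Drop P5: Z2 uncovered — not redundant.
Drop P6: Z11, Z4 uncovered — not redundant.
None of the sensor positions in C is redundant.

0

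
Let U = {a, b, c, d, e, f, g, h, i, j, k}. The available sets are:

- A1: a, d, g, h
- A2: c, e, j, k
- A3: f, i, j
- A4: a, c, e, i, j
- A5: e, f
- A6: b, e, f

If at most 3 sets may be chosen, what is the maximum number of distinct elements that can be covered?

Choosing A1, A2, A3 covers {a, c, d, e, f, g, h, i, j, k} — 10 elements.
No choice of 3 sets does better; here b is left uncovered.

10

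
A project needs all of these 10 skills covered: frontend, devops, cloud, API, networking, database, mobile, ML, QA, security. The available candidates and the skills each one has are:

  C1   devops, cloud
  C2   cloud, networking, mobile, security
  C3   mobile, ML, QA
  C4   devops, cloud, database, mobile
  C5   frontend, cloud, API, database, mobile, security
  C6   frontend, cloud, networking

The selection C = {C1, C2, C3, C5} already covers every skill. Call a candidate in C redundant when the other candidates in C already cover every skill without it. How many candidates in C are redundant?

0

Drop C1: devops uncovered — not redundant.
Drop C2: networking uncovered — not redundant.
Drop C3: ML, QA uncovered — not redundant.
Drop C5: frontend, API, database uncovered — not redundant.
None of the candidates in C is redundant.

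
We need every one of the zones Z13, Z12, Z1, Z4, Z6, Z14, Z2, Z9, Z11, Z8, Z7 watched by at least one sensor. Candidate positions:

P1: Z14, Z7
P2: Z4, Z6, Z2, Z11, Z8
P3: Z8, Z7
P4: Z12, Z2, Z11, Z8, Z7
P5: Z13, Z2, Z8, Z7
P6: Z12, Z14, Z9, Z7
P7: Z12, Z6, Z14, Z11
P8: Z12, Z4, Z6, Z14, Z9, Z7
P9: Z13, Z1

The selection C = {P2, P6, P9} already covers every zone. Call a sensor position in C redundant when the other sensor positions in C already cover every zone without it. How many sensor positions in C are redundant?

0

Drop P2: Z4, Z6, Z2, Z11, … uncovered — not redundant.
Drop P6: Z12, Z14, Z9, Z7 uncovered — not redundant.
Drop P9: Z13, Z1 uncovered — not redundant.
None of the sensor positions in C is redundant.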